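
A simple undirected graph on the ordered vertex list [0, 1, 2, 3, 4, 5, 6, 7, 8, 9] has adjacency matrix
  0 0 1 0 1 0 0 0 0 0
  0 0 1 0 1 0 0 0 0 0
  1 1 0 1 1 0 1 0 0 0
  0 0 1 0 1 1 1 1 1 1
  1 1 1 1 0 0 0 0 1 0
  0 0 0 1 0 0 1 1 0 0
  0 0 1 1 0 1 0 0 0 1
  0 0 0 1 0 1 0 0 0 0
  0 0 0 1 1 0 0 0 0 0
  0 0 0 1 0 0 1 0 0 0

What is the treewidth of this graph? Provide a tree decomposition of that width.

Treewidth 2.
Bags: B1 = {3, 4, 8}  B2 = {2, 3, 4}  B3 = {2, 3, 6}  B4 = {3, 5, 6}  B5 = {1, 2, 4}  B6 = {3, 5, 7}  B7 = {3, 6, 9}  B8 = {0, 2, 4}
Tree: B1–B2, B2–B3, B3–B4, B2–B5, B4–B6, B4–B7, B2–B8

The largest bag has 3 vertices, giving width 2; this decomposition certifies tw(G) ≤ 2. For the lower bound, the 3 vertices {0, 2, 4} are pairwise adjacent, and any tree decomposition puts a clique entirely inside one bag — forcing width ≥ 2. Therefore the treewidth is 2.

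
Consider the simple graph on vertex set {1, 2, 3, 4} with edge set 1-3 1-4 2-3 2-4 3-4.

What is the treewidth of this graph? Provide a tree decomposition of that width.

Every bag has size at most 3, so the width is 3 − 1 = 2 and tw(G) ≤ 2. Conversely, {1, 3, 4} is a clique of size 3, and the vertices of any clique must share a bag in every tree decomposition; so some bag has ≥ 3 vertices and tw(G) ≥ 2. The upper and lower bounds meet at 2, so that is the treewidth.

Treewidth 2.
One such decomposition:
Bags: B1 = {2, 3, 4}  B2 = {1, 3, 4}
Tree: B1–B2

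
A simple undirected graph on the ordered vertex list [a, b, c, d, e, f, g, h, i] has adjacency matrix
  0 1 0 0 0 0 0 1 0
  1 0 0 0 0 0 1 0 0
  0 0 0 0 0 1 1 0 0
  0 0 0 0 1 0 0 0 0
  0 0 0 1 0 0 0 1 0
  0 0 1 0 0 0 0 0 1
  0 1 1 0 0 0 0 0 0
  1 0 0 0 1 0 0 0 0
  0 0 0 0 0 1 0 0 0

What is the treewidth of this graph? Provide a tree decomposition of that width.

Every bag has size at most 2, so the width is 2 − 1 = 1 and tw(G) ≤ 1. G has an edge, so its treewidth is at least 1. Hence tw(G) = 1 exactly.

Treewidth 1.
One optimal decomposition is:
Bags: B1 = {f, i}  B2 = {c, f}  B3 = {c, g}  B4 = {b, g}  B5 = {a, b}  B6 = {a, h}  B7 = {e, h}  B8 = {d, e}
Tree: B1–B2, B2–B3, B3–B4, B4–B5, B5–B6, B6–B7, B7–B8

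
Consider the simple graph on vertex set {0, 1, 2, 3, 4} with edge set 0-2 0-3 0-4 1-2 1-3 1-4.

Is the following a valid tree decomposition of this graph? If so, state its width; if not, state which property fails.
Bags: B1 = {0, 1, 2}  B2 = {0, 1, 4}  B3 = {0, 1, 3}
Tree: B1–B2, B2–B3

Checking the three conditions: (i) the bags cover all of {0, 1, 2, 3, 4}; (ii) for each edge, some bag contains both endpoints; (iii) the bags containing any fixed vertex form a subtree. All hold, so the decomposition is valid with width 3 − 1 = 2.

Yes; width 2.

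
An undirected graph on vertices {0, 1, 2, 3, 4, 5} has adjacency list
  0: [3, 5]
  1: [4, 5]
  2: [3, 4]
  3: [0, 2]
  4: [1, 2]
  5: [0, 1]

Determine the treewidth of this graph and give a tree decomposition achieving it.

Treewidth 2.
One optimal decomposition is:
Bags: B1 = {0, 2, 3}  B2 = {0, 2, 4}  B3 = {0, 1, 4}  B4 = {0, 1, 5}
Tree: B1–B2, B2–B3, B3–B4

The largest bag has 3 vertices, giving width 2; this decomposition certifies tw(G) ≤ 2. The edges 0–3–2–4–1–5–0 form a cycle, so G is not a tree and its treewidth is at least 2. Hence tw(G) = 2 exactly.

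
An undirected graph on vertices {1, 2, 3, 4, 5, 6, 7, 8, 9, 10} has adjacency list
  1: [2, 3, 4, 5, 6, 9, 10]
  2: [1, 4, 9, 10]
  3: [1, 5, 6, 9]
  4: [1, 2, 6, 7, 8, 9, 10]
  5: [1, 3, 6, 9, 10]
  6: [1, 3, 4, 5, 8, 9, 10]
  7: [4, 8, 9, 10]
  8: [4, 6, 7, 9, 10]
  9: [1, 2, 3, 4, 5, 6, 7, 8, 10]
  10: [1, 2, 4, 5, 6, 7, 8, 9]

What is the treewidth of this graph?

A width-4 tree decomposition is:
Bags: B1 = {4, 7, 8, 9, 10}  B2 = {4, 6, 8, 9, 10}  B3 = {1, 4, 6, 9, 10}  B4 = {1, 5, 6, 9, 10}  B5 = {1, 2, 4, 9, 10}  B6 = {1, 3, 5, 6, 9}
Tree: B1–B2, B2–B3, B3–B4, B3–B5, B4–B6
The largest bag has 5 vertices, giving width 4; this decomposition certifies tw(G) ≤ 4. For the lower bound, the 5 vertices {4, 6, 8, 9, 10} are pairwise adjacent, and any tree decomposition puts a clique entirely inside one bag — forcing width ≥ 4. Hence tw(G) = 4 exactly.

4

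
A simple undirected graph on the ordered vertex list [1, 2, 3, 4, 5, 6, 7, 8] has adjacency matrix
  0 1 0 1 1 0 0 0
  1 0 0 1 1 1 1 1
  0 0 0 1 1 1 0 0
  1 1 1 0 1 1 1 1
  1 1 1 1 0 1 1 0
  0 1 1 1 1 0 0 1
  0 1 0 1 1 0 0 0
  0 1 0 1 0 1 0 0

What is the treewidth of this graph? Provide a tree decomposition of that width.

Treewidth 3.
Bags: B1 = {1, 2, 4, 5}  B2 = {2, 4, 5, 7}  B3 = {2, 4, 5, 6}  B4 = {3, 4, 5, 6}  B5 = {2, 4, 6, 8}
Tree: B1–B2, B2–B3, B3–B4, B3–B5

The largest bag has 4 vertices, giving width 3; this decomposition certifies tw(G) ≤ 3. For the lower bound, the 4 vertices {2, 4, 6, 8} are pairwise adjacent, and any tree decomposition puts a clique entirely inside one bag — forcing width ≥ 3. Hence tw(G) = 3 exactly.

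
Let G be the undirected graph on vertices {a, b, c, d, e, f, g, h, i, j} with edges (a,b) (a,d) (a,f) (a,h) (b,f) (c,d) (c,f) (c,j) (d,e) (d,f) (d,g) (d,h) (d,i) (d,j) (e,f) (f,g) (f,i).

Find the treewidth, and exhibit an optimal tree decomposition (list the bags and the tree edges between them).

Treewidth 2.
Bags: B1 = {a, d, f}  B2 = {a, b, f}  B3 = {a, d, h}  B4 = {c, d, f}  B5 = {d, e, f}  B6 = {d, f, i}  B7 = {d, f, g}  B8 = {c, d, j}
Tree: B1–B2, B1–B3, B1–B4, B4–B5, B4–B6, B6–B7, B4–B8

Every bag has size at most 3, so the width is 3 − 1 = 2 and tw(G) ≤ 2. Conversely, {c, d, j} is a clique of size 3, and the vertices of any clique must share a bag in every tree decomposition; so some bag has ≥ 3 vertices and tw(G) ≥ 2. The upper and lower bounds meet at 2, so that is the treewidth.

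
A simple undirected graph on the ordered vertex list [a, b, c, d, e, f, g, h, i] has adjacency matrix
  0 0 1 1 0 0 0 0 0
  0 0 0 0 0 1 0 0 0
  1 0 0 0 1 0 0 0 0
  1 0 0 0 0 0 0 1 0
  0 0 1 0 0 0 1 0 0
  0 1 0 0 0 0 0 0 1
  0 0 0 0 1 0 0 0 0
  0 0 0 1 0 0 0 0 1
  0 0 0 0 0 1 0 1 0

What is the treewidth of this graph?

1

A width-1 tree decomposition is:
Bags: B1 = {e, g}  B2 = {c, e}  B3 = {a, c}  B4 = {a, d}  B5 = {d, h}  B6 = {h, i}  B7 = {f, i}  B8 = {b, f}
Tree: B1–B2, B2–B3, B3–B4, B4–B5, B5–B6, B6–B7, B7–B8
Each bag holds 2 vertices, so the decomposition has width 1, which upper-bounds the treewidth. Any graph with an edge has treewidth ≥ 1, and G has the edge g–e. The upper and lower bounds meet at 1, so that is the treewidth.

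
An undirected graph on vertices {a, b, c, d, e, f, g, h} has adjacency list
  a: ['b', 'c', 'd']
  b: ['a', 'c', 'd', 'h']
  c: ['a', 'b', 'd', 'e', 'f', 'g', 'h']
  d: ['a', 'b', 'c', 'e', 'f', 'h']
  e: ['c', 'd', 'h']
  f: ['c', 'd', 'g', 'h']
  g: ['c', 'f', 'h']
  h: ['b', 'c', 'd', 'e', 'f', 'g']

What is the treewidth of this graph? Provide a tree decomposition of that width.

Treewidth 3.
One optimal decomposition is:
Bags: B1 = {c, d, f, h}  B2 = {c, d, e, h}  B3 = {c, f, g, h}  B4 = {b, c, d, h}  B5 = {a, b, c, d}
Tree: B1–B2, B1–B3, B1–B4, B4–B5

The largest bag has 4 vertices, giving width 3; this decomposition certifies tw(G) ≤ 3. On the other hand G contains the 4-clique {c, d, e, h}. A clique must lie in a single bag of any decomposition, so no decomposition can have width below 3. Hence tw(G) = 3 exactly.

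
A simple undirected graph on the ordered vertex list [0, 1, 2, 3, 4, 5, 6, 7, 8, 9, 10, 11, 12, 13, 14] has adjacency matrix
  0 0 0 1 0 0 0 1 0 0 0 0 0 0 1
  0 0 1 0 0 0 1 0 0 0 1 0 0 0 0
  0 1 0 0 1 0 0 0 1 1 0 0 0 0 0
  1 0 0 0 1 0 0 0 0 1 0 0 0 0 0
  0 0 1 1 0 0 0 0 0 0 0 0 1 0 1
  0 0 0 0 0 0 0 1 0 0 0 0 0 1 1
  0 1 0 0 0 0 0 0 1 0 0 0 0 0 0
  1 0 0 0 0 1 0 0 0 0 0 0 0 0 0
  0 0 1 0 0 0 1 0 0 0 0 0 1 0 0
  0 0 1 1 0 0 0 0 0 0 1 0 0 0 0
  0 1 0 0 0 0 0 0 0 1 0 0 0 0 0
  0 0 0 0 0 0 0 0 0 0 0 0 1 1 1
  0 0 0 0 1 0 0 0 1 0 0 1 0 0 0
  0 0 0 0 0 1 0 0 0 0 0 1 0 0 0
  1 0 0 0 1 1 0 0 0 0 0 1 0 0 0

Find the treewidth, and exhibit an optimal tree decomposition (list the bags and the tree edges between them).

Treewidth 3.
Bags: B1 = {1, 6, 9, 10}  B2 = {1, 2, 6, 9}  B3 = {2, 6, 8, 9}  B4 = {2, 3, 8, 9}  B5 = {2, 3, 4, 8}  B6 = {3, 4, 8, 12}  B7 = {0, 3, 4, 12}  B8 = {0, 4, 12, 14}  B9 = {0, 11, 12, 14}  B10 = {0, 7, 11, 14}  B11 = {5, 7, 11, 14}  B12 = {5, 7, 11, 13}
Tree: B1–B2, B2–B3, B3–B4, B4–B5, B5–B6, B6–B7, B7–B8, B8–B9, B9–B10, B10–B11, B11–B12

Every bag has size at most 4, so the width is 4 − 1 = 3 and tw(G) ≤ 3. For the lower bound: the 4 vertex sets {1,6,10}, {9}, {2}, {3,4,8,12} are disjoint, each induces a connected subgraph, and every pair is joined by at least one edge of G. Contracting each set to a single vertex therefore yields K_{4} as a minor, and since treewidth is minor-monotone, tw(G) ≥ tw(K_{4}) = 3. Hence tw(G) = 3 exactly.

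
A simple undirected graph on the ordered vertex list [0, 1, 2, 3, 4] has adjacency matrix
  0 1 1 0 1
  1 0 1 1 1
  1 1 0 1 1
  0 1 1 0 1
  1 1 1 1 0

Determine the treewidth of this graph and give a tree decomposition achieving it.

Treewidth 3.
One such decomposition:
Bags: B1 = {0, 1, 2, 4}  B2 = {1, 2, 3, 4}
Tree: B1–B2

Every bag has size at most 4, so the width is 4 − 1 = 3 and tw(G) ≤ 3. Conversely, {0, 1, 2, 4} is a clique of size 4, and the vertices of any clique must share a bag in every tree decomposition; so some bag has ≥ 4 vertices and tw(G) ≥ 3. Hence tw(G) = 3 exactly.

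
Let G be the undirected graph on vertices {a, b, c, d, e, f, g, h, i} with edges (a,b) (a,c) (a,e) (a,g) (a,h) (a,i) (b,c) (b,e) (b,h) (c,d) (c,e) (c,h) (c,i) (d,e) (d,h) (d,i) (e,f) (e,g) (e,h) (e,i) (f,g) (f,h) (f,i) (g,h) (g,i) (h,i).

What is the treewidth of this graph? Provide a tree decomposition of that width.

Treewidth 4.
One such decomposition:
Bags: B1 = {a, e, g, h, i}  B2 = {e, f, g, h, i}  B3 = {a, c, e, h, i}  B4 = {a, b, c, e, h}  B5 = {c, d, e, h, i}
Tree: B1–B2, B1–B3, B3–B4, B3–B5

Each bag holds 5 vertices, so the decomposition has width 4, which upper-bounds the treewidth. For the lower bound, the 5 vertices {a, b, c, e, h} are pairwise adjacent, and any tree decomposition puts a clique entirely inside one bag — forcing width ≥ 4. Combining the bounds, tw(G) = 4.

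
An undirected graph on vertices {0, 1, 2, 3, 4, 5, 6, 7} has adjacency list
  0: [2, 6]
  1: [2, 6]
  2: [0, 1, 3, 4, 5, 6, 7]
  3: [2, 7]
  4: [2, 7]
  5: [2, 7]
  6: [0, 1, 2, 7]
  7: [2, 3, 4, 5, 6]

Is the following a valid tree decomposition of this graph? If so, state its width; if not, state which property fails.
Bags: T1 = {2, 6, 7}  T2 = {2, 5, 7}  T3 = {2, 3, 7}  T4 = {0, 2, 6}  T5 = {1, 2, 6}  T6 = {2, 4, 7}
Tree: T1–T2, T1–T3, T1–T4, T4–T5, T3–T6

Vertex coverage: the bags together contain {0, 1, 2, 3, 4, 5, 6, 7}, the full vertex set. Edge coverage: each edge of G has both endpoints in at least one bag. Running intersection: for every vertex, the bags containing it form a connected subtree. All three properties hold, so this is a valid tree decomposition of width max|bag| − 1 = 2, and hence tw(G) ≤ 2.

Yes; width 2.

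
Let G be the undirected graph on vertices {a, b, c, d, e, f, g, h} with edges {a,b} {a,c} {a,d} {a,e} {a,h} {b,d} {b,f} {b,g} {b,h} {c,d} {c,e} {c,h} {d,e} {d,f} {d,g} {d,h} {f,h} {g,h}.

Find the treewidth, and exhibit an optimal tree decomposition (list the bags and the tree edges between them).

Treewidth 3.
Bags: B1 = {a, b, d, h}  B2 = {b, d, g, h}  B3 = {b, d, f, h}  B4 = {a, c, d, h}  B5 = {a, c, d, e}
Tree: B1–B2, B1–B3, B1–B4, B4–B5

The largest bag has 4 vertices, giving width 3; this decomposition certifies tw(G) ≤ 3. Conversely, {a, c, d, e} is a clique of size 4, and the vertices of any clique must share a bag in every tree decomposition; so some bag has ≥ 4 vertices and tw(G) ≥ 3. Hence tw(G) = 3 exactly.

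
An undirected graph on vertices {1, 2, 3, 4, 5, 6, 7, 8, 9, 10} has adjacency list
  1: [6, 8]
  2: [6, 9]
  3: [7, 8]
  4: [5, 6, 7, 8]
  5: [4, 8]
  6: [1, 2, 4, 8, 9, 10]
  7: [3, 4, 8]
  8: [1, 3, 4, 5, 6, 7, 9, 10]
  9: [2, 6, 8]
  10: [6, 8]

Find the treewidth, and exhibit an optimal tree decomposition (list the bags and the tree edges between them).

Treewidth 2.
One such decomposition:
Bags: B1 = {1, 6, 8}  B2 = {6, 8, 10}  B3 = {6, 8, 9}  B4 = {4, 6, 8}  B5 = {2, 6, 9}  B6 = {4, 7, 8}  B7 = {3, 7, 8}  B8 = {4, 5, 8}
Tree: B1–B2, B1–B3, B2–B4, B3–B5, B4–B6, B6–B7, B4–B8

Every bag has size at most 3, so the width is 3 − 1 = 2 and tw(G) ≤ 2. Conversely, {3, 7, 8} is a clique of size 3, and the vertices of any clique must share a bag in every tree decomposition; so some bag has ≥ 3 vertices and tw(G) ≥ 2. Therefore the treewidth is 2.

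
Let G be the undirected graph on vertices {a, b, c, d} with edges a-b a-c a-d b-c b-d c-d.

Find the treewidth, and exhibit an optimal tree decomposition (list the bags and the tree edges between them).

A single bag containing all 4 vertices is trivially a valid decomposition of width 3. Conversely, {a, b, c, d} is a clique of size 4, and the vertices of any clique must share a bag in every tree decomposition; so some bag has ≥ 4 vertices and tw(G) ≥ 3. Combining the bounds, tw(G) = 3.

Treewidth 3.
One optimal decomposition is:
Bags: B1 = {a, b, c, d}
Tree: (single bag)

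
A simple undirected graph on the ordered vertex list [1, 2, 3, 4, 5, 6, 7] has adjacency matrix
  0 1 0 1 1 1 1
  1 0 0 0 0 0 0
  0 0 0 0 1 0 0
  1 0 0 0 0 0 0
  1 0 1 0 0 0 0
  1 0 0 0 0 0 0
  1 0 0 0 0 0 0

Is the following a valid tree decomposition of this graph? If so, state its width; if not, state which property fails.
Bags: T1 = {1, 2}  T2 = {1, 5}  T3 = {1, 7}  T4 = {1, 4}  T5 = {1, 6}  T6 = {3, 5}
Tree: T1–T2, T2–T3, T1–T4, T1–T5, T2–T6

Vertex coverage: the bags together contain {1, 2, 3, 4, 5, 6, 7}, the full vertex set. Edge coverage: each edge of G has both endpoints in at least one bag. Running intersection: for every vertex, the bags containing it form a connected subtree. All three properties hold, so this is a valid tree decomposition of width max|bag| − 1 = 1, and hence tw(G) ≤ 1.

Yes; width 1.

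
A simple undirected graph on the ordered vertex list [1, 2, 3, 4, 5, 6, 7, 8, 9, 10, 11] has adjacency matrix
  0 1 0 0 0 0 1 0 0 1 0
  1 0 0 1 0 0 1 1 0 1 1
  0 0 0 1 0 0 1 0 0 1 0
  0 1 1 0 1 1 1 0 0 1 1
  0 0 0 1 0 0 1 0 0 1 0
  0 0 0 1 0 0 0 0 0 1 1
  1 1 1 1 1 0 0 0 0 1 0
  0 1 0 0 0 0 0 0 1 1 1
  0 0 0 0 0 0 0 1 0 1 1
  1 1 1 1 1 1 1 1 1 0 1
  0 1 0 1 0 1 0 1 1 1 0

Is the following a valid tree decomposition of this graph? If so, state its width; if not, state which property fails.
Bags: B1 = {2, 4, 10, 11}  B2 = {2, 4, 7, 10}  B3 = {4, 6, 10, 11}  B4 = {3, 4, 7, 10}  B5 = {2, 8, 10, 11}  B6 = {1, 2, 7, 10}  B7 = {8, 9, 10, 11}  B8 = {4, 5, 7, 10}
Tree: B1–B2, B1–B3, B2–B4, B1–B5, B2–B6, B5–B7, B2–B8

Vertex coverage: the bags together contain {1, 2, 3, 4, 5, 6, 7, 8, 9, 10, 11}, the full vertex set. Edge coverage: each edge of G has both endpoints in at least one bag. Running intersection: for every vertex, the bags containing it form a connected subtree. All three properties hold, so this is a valid tree decomposition of width max|bag| − 1 = 3, and hence tw(G) ≤ 3.

Yes; width 3.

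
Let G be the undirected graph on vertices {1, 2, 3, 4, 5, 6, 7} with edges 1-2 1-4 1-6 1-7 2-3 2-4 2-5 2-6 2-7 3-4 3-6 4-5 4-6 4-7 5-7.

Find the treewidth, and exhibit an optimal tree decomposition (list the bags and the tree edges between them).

The largest bag has 4 vertices, giving width 3; this decomposition certifies tw(G) ≤ 3. On the other hand G contains the 4-clique {1, 2, 4, 6}. A clique must lie in a single bag of any decomposition, so no decomposition can have width below 3. Hence tw(G) = 3 exactly.

Treewidth 3.
One such decomposition:
Bags: B1 = {1, 2, 4, 7}  B2 = {2, 4, 5, 7}  B3 = {1, 2, 4, 6}  B4 = {2, 3, 4, 6}
Tree: B1–B2, B1–B3, B3–B4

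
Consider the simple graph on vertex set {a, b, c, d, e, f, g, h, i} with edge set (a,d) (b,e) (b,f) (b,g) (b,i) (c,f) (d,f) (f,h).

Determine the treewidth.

1

A width-1 tree decomposition is:
Bags: B1 = {f, h}  B2 = {d, f}  B3 = {b, f}  B4 = {b, g}  B5 = {c, f}  B6 = {b, i}  B7 = {b, e}  B8 = {a, d}
Tree: B1–B2, B2–B3, B3–B4, B2–B5, B3–B6, B3–B7, B2–B8
The largest bag has 2 vertices, giving width 1; this decomposition certifies tw(G) ≤ 1. Any graph with an edge has treewidth ≥ 1, and G has the edge h–f. Therefore the treewidth is 1.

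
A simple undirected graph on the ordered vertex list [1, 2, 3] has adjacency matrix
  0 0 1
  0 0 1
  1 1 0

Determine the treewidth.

A width-1 tree decomposition is:
Bags: B1 = {1, 3}  B2 = {2, 3}
Tree: B1–B2
Every bag has size at most 2, so the width is 2 − 1 = 1 and tw(G) ≤ 1. Any graph with an edge has treewidth ≥ 1, and G has the edge 3–1. Hence tw(G) = 1 exactly.

1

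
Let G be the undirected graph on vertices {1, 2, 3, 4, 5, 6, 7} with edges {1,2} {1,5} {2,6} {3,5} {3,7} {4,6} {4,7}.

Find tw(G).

2

A width-2 tree decomposition is:
Bags: B1 = {4, 6, 7}  B2 = {3, 6, 7}  B3 = {3, 5, 6}  B4 = {1, 5, 6}  B5 = {1, 2, 6}
Tree: B1–B2, B2–B3, B3–B4, B4–B5
Every bag has size at most 3, so the width is 3 − 1 = 2 and tw(G) ≤ 2. Since 6–4–7–3–5–1–2–6 is a cycle in G, G is not acyclic. Forests are exactly the graphs of treewidth ≤ 1, so tw(G) ≥ 2. Therefore the treewidth is 2.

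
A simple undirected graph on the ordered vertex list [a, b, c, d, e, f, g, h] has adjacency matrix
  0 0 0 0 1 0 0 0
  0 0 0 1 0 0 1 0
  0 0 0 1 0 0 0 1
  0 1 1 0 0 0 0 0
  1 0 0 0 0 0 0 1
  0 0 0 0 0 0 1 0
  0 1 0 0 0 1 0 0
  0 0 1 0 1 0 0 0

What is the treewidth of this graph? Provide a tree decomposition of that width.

Treewidth 1.
One such decomposition:
Bags: B1 = {a, e}  B2 = {e, h}  B3 = {c, h}  B4 = {c, d}  B5 = {b, d}  B6 = {b, g}  B7 = {f, g}
Tree: B1–B2, B2–B3, B3–B4, B4–B5, B5–B6, B6–B7

Each bag holds 2 vertices, so the decomposition has width 1, which upper-bounds the treewidth. Any graph with an edge has treewidth ≥ 1, and G has the edge a–e. Combining the bounds, tw(G) = 1.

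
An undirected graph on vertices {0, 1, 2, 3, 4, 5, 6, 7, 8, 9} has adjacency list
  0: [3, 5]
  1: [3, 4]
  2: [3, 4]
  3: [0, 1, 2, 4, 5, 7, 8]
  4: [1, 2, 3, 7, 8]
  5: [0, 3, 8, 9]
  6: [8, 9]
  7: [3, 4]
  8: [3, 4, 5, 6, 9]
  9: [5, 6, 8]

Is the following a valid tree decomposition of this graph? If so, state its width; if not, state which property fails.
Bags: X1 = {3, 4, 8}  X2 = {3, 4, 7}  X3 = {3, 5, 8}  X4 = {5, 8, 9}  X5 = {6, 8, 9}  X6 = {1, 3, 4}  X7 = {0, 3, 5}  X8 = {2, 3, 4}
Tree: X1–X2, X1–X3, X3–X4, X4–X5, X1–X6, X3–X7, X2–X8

Vertex coverage: the bags together contain {0, 1, 2, 3, 4, 5, 6, 7, 8, 9}, the full vertex set. Edge coverage: each edge of G has both endpoints in at least one bag. Running intersection: for every vertex, the bags containing it form a connected subtree. All three properties hold, so this is a valid tree decomposition of width max|bag| − 1 = 2, and hence tw(G) ≤ 2.

Yes; width 2.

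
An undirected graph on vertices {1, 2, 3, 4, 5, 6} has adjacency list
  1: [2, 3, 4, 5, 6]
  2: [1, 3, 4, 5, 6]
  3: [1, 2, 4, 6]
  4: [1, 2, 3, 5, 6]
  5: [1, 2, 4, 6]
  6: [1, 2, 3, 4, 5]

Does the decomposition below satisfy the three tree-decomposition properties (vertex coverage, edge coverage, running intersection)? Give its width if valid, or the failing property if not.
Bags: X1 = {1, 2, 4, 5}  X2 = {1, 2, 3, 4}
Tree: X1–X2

A tree decomposition must satisfy three properties: every vertex lies in some bag; for every edge, both endpoints lie together in some bag; and for every vertex, the bags containing it form a connected subtree. Here vertex 6 appears in no bag, so the decomposition is invalid.

No — vertex 6 appears in no bag.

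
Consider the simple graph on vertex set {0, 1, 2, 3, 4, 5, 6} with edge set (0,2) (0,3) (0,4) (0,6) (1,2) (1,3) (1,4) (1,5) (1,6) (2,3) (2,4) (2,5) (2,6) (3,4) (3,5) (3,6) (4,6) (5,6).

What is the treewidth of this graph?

A width-4 tree decomposition is:
Bags: B1 = {1, 2, 3, 4, 6}  B2 = {1, 2, 3, 5, 6}  B3 = {0, 2, 3, 4, 6}
Tree: B1–B2, B1–B3
Each bag holds 5 vertices, so the decomposition has width 4, which upper-bounds the treewidth. For the lower bound, the 5 vertices {0, 2, 3, 4, 6} are pairwise adjacent, and any tree decomposition puts a clique entirely inside one bag — forcing width ≥ 4. The upper and lower bounds meet at 4, so that is the treewidth.

4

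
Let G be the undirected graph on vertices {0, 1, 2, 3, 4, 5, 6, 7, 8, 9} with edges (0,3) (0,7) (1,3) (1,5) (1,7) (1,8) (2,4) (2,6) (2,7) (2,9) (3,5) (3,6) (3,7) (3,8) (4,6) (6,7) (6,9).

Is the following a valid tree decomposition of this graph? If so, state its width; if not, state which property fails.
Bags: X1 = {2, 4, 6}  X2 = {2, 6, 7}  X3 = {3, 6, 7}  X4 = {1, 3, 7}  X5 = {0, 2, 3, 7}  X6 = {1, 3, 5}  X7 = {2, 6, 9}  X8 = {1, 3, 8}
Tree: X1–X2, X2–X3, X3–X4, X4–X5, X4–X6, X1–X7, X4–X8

No — bags containing vertex 2 are not connected in the tree.

A tree decomposition must satisfy three properties: every vertex lies in some bag; for every edge, both endpoints lie together in some bag; and for every vertex, the bags containing it form a connected subtree. Here bags containing vertex 2 are not connected in the tree, so the decomposition is invalid.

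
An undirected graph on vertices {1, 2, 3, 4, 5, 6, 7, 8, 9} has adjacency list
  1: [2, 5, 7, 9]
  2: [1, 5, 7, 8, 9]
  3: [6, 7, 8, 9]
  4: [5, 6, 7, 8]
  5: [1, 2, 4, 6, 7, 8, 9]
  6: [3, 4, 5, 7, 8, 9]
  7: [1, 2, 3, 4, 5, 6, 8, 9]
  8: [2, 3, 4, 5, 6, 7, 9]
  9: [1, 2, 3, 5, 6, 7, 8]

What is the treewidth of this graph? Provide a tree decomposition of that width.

Treewidth 4.
One optimal decomposition is:
Bags: B1 = {5, 6, 7, 8, 9}  B2 = {3, 6, 7, 8, 9}  B3 = {2, 5, 7, 8, 9}  B4 = {1, 2, 5, 7, 9}  B5 = {4, 5, 6, 7, 8}
Tree: B1–B2, B1–B3, B3–B4, B1–B5

The largest bag has 5 vertices, giving width 4; this decomposition certifies tw(G) ≤ 4. On the other hand G contains the 5-clique {3, 6, 7, 8, 9}. A clique must lie in a single bag of any decomposition, so no decomposition can have width below 4. Combining the bounds, tw(G) = 4.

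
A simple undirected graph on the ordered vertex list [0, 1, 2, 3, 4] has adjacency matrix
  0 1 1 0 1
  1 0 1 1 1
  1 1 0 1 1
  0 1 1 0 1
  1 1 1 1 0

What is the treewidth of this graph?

A width-3 tree decomposition is:
Bags: B1 = {1, 2, 3, 4}  B2 = {0, 1, 2, 4}
Tree: B1–B2
Each bag holds 4 vertices, so the decomposition has width 3, which upper-bounds the treewidth. On the other hand G contains the 4-clique {0, 1, 2, 4}. A clique must lie in a single bag of any decomposition, so no decomposition can have width below 3. Therefore the treewidth is 3.

3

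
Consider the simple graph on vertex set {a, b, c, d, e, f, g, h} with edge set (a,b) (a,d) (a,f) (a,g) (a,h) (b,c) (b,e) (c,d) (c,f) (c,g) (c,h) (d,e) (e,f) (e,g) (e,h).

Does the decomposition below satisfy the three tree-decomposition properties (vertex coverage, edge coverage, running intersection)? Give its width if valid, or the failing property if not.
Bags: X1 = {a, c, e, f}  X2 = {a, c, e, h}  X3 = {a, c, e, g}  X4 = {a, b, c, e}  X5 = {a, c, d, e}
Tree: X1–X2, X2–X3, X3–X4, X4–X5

Yes; width 3.

Every vertex of G appears in some bag (union = {a, b, c, d, e, f, g, h}); every edge is covered by a bag; and for each vertex v the set of bags containing v is connected in the bag tree. The decomposition is therefore valid. The largest bag has 4 vertices, so the width is 3.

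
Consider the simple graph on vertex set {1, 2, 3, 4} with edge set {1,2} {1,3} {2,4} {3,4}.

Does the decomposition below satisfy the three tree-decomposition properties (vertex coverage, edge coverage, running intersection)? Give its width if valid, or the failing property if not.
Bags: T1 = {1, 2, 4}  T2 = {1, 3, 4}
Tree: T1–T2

Yes; width 2.

Vertex coverage: the bags together contain {1, 2, 3, 4}, the full vertex set. Edge coverage: each edge of G has both endpoints in at least one bag. Running intersection: for every vertex, the bags containing it form a connected subtree. All three properties hold, so this is a valid tree decomposition of width max|bag| − 1 = 2, and hence tw(G) ≤ 2.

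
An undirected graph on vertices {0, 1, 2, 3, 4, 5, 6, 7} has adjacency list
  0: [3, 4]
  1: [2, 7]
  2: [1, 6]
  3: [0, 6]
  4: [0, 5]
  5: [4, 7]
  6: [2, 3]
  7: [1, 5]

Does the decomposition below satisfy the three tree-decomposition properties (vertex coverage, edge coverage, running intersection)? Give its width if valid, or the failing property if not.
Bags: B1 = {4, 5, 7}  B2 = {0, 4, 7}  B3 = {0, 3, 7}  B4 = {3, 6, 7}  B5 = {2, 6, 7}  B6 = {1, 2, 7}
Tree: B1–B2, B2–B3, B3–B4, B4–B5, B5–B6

Yes; width 2.

Every vertex of G appears in some bag (union = {0, 1, 2, 3, 4, 5, 6, 7}); every edge is covered by a bag; and for each vertex v the set of bags containing v is connected in the bag tree. The decomposition is therefore valid. The largest bag has 3 vertices, so the width is 2.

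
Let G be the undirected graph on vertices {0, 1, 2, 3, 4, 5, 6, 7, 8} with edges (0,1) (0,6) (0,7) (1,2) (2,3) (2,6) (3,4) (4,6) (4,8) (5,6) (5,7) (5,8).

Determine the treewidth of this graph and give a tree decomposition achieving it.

Treewidth 3.
Bags: B1 = {0, 1, 5, 7}  B2 = {0, 1, 5, 6}  B3 = {1, 2, 5, 6}  B4 = {2, 5, 6, 8}  B5 = {2, 4, 6, 8}  B6 = {2, 3, 4, 8}
Tree: B1–B2, B2–B3, B3–B4, B4–B5, B5–B6

Every bag has size at most 4, so the width is 4 − 1 = 3 and tw(G) ≤ 3. For the lower bound: the 4 vertex sets {0,1,7}, {5}, {6}, {2,3,4,8} are disjoint, each induces a connected subgraph, and every pair is joined by at least one edge of G. Contracting each set to a single vertex therefore yields K_{4} as a minor, and since treewidth is minor-monotone, tw(G) ≥ tw(K_{4}) = 3. Hence tw(G) = 3 exactly.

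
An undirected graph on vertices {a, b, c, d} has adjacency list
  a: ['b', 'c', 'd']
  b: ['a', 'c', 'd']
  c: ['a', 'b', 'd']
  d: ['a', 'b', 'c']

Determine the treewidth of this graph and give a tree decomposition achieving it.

Treewidth 3.
Bags: B1 = {a, b, c, d}
Tree: (single bag)

With just one bag of size 4, the width is 4 − 1 = 3, so tw(G) ≤ 3. For the lower bound, the 4 vertices {a, b, c, d} are pairwise adjacent, and any tree decomposition puts a clique entirely inside one bag — forcing width ≥ 3. Therefore the treewidth is 3.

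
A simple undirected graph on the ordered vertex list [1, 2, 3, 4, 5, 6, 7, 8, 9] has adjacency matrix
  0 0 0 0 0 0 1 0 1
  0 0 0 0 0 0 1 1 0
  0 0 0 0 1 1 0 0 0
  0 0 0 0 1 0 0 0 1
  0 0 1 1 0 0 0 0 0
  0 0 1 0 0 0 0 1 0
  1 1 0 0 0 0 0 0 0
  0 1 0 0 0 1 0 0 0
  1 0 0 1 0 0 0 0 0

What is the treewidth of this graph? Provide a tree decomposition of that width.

Treewidth 2.
One optimal decomposition is:
Bags: B1 = {2, 7, 8}  B2 = {6, 7, 8}  B3 = {3, 6, 7}  B4 = {3, 5, 7}  B5 = {4, 5, 7}  B6 = {4, 7, 9}  B7 = {1, 7, 9}
Tree: B1–B2, B2–B3, B3–B4, B4–B5, B5–B6, B6–B7

The largest bag has 3 vertices, giving width 2; this decomposition certifies tw(G) ≤ 2. Since 7–2–8–6–3–5–4–9–1–7 is a cycle in G, G is not acyclic. Forests are exactly the graphs of treewidth ≤ 1, so tw(G) ≥ 2. Hence tw(G) = 2 exactly.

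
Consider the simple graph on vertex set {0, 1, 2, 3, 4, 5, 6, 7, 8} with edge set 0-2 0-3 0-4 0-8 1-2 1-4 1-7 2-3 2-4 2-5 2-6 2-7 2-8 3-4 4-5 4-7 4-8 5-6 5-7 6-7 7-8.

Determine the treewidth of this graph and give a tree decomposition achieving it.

Treewidth 3.
Bags: B1 = {2, 4, 7, 8}  B2 = {0, 2, 4, 8}  B3 = {2, 4, 5, 7}  B4 = {2, 5, 6, 7}  B5 = {0, 2, 3, 4}  B6 = {1, 2, 4, 7}
Tree: B1–B2, B1–B3, B3–B4, B2–B5, B1–B6

Every bag has size at most 4, so the width is 4 − 1 = 3 and tw(G) ≤ 3. For the lower bound, the 4 vertices {0, 2, 4, 8} are pairwise adjacent, and any tree decomposition puts a clique entirely inside one bag — forcing width ≥ 3. Combining the bounds, tw(G) = 3.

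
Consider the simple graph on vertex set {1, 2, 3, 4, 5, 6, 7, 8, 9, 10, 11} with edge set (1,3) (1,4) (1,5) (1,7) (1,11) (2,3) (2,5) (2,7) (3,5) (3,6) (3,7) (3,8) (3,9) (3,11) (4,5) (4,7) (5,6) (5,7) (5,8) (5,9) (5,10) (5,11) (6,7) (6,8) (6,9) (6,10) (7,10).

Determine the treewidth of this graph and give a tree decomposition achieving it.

Treewidth 3.
Bags: B1 = {3, 5, 6, 7}  B2 = {2, 3, 5, 7}  B3 = {3, 5, 6, 8}  B4 = {1, 3, 5, 7}  B5 = {1, 4, 5, 7}  B6 = {3, 5, 6, 9}  B7 = {1, 3, 5, 11}  B8 = {5, 6, 7, 10}
Tree: B1–B2, B1–B3, B1–B4, B4–B5, B3–B6, B4–B7, B1–B8

Every bag has size at most 4, so the width is 4 − 1 = 3 and tw(G) ≤ 3. On the other hand G contains the 4-clique {5, 6, 7, 10}. A clique must lie in a single bag of any decomposition, so no decomposition can have width below 3. Hence tw(G) = 3 exactly.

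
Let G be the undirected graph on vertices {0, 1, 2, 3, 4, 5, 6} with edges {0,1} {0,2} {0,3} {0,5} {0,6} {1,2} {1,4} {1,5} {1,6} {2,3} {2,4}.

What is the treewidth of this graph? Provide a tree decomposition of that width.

Treewidth 2.
One such decomposition:
Bags: B1 = {1, 2, 4}  B2 = {0, 1, 2}  B3 = {0, 1, 5}  B4 = {0, 2, 3}  B5 = {0, 1, 6}
Tree: B1–B2, B2–B3, B2–B4, B3–B5

Every bag has size at most 3, so the width is 3 − 1 = 2 and tw(G) ≤ 2. On the other hand G contains the 3-clique {0, 1, 2}. A clique must lie in a single bag of any decomposition, so no decomposition can have width below 2. Therefore the treewidth is 2.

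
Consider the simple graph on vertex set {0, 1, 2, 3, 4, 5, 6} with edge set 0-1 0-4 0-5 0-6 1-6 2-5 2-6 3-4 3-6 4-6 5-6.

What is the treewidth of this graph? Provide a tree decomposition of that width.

The largest bag has 3 vertices, giving width 2; this decomposition certifies tw(G) ≤ 2. For the lower bound, the 3 vertices {0, 1, 6} are pairwise adjacent, and any tree decomposition puts a clique entirely inside one bag — forcing width ≥ 2. Therefore the treewidth is 2.

Treewidth 2.
One optimal decomposition is:
Bags: B1 = {0, 1, 6}  B2 = {0, 5, 6}  B3 = {2, 5, 6}  B4 = {0, 4, 6}  B5 = {3, 4, 6}
Tree: B1–B2, B2–B3, B2–B4, B4–B5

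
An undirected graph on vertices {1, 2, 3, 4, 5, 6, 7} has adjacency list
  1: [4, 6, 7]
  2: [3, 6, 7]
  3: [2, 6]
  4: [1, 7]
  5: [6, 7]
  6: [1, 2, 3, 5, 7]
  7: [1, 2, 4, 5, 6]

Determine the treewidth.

2

A width-2 tree decomposition is:
Bags: B1 = {2, 3, 6}  B2 = {2, 6, 7}  B3 = {1, 6, 7}  B4 = {5, 6, 7}  B5 = {1, 4, 7}
Tree: B1–B2, B2–B3, B2–B4, B3–B5
The largest bag has 3 vertices, giving width 2; this decomposition certifies tw(G) ≤ 2. Conversely, {1, 4, 7} is a clique of size 3, and the vertices of any clique must share a bag in every tree decomposition; so some bag has ≥ 3 vertices and tw(G) ≥ 2. Combining the bounds, tw(G) = 2.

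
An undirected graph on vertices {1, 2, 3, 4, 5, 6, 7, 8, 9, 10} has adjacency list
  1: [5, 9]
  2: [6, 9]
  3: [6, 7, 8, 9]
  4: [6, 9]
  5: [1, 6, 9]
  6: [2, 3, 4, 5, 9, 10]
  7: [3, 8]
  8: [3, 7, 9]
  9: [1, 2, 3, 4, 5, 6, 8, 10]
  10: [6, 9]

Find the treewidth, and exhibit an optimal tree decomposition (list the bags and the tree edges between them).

Each bag holds 3 vertices, so the decomposition has width 2, which upper-bounds the treewidth. On the other hand G contains the 3-clique {3, 8, 9}. A clique must lie in a single bag of any decomposition, so no decomposition can have width below 2. The upper and lower bounds meet at 2, so that is the treewidth.

Treewidth 2.
One optimal decomposition is:
Bags: B1 = {3, 6, 9}  B2 = {3, 8, 9}  B3 = {6, 9, 10}  B4 = {5, 6, 9}  B5 = {4, 6, 9}  B6 = {3, 7, 8}  B7 = {1, 5, 9}  B8 = {2, 6, 9}
Tree: B1–B2, B1–B3, B3–B4, B1–B5, B2–B6, B4–B7, B4–B8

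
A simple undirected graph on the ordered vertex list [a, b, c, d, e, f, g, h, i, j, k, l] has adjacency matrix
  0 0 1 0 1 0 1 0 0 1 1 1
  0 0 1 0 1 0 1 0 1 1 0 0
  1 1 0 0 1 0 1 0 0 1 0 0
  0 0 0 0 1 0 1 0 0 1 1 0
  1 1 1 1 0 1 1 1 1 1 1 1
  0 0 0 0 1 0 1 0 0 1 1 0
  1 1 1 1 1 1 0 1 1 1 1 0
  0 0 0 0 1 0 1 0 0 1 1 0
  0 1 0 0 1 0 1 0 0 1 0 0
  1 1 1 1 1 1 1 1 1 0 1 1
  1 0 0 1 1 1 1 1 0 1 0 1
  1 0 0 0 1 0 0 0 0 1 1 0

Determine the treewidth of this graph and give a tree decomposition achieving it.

The largest bag has 5 vertices, giving width 4; this decomposition certifies tw(G) ≤ 4. Conversely, {a, c, e, g, j} is a clique of size 5, and the vertices of any clique must share a bag in every tree decomposition; so some bag has ≥ 5 vertices and tw(G) ≥ 4. Combining the bounds, tw(G) = 4.

Treewidth 4.
One such decomposition:
Bags: B1 = {a, c, e, g, j}  B2 = {a, e, g, j, k}  B3 = {a, e, j, k, l}  B4 = {e, f, g, j, k}  B5 = {b, c, e, g, j}  B6 = {d, e, g, j, k}  B7 = {b, e, g, i, j}  B8 = {e, g, h, j, k}
Tree: B1–B2, B2–B3, B2–B4, B1–B5, B4–B6, B5–B7, B2–B8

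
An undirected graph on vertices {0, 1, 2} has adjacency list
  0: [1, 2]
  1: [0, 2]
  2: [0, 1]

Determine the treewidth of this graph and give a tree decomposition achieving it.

A single bag containing all 3 vertices is trivially a valid decomposition of width 2. For the lower bound, the 3 vertices {0, 1, 2} are pairwise adjacent, and any tree decomposition puts a clique entirely inside one bag — forcing width ≥ 2. Therefore the treewidth is 2.

Treewidth 2.
One optimal decomposition is:
Bags: B1 = {0, 1, 2}
Tree: (single bag)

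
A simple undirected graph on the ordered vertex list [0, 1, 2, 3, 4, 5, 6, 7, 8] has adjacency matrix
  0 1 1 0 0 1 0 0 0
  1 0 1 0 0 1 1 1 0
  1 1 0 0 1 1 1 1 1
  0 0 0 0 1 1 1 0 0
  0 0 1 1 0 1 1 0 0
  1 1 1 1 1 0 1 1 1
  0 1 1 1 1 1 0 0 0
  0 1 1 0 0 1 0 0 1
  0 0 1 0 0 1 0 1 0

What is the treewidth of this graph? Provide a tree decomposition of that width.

Treewidth 3.
One optimal decomposition is:
Bags: B1 = {0, 1, 2, 5}  B2 = {1, 2, 5, 6}  B3 = {2, 4, 5, 6}  B4 = {3, 4, 5, 6}  B5 = {1, 2, 5, 7}  B6 = {2, 5, 7, 8}
Tree: B1–B2, B2–B3, B3–B4, B1–B5, B5–B6

The largest bag has 4 vertices, giving width 3; this decomposition certifies tw(G) ≤ 3. For the lower bound, the 4 vertices {2, 5, 7, 8} are pairwise adjacent, and any tree decomposition puts a clique entirely inside one bag — forcing width ≥ 3. Combining the bounds, tw(G) = 3.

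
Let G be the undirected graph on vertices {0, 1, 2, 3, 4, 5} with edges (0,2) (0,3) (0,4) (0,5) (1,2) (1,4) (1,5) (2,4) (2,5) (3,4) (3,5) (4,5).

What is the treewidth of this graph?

3

A width-3 tree decomposition is:
Bags: B1 = {0, 2, 4, 5}  B2 = {1, 2, 4, 5}  B3 = {0, 3, 4, 5}
Tree: B1–B2, B1–B3
Each bag holds 4 vertices, so the decomposition has width 3, which upper-bounds the treewidth. Conversely, {0, 2, 4, 5} is a clique of size 4, and the vertices of any clique must share a bag in every tree decomposition; so some bag has ≥ 4 vertices and tw(G) ≥ 3. Therefore the treewidth is 3.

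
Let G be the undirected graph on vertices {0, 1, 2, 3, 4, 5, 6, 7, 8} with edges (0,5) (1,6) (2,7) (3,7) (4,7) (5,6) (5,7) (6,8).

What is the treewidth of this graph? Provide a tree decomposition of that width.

Each bag holds 2 vertices, so the decomposition has width 1, which upper-bounds the treewidth. Since G has at least one edge (e.g. 5–7), it is not an edgeless graph, so tw(G) ≥ 1. The upper and lower bounds meet at 1, so that is the treewidth.

Treewidth 1.
One optimal decomposition is:
Bags: B1 = {5, 7}  B2 = {5, 6}  B3 = {4, 7}  B4 = {2, 7}  B5 = {6, 8}  B6 = {3, 7}  B7 = {0, 5}  B8 = {1, 6}
Tree: B1–B2, B1–B3, B1–B4, B2–B5, B4–B6, B2–B7, B2–B8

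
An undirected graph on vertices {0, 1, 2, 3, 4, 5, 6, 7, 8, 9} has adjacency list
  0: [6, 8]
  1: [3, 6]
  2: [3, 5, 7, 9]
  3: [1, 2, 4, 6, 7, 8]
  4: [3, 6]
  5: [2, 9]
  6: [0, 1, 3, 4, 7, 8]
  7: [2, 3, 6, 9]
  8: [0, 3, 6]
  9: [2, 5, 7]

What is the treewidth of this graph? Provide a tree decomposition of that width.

Treewidth 2.
One such decomposition:
Bags: B1 = {1, 3, 6}  B2 = {3, 6, 7}  B3 = {3, 6, 8}  B4 = {2, 3, 7}  B5 = {3, 4, 6}  B6 = {2, 7, 9}  B7 = {2, 5, 9}  B8 = {0, 6, 8}
Tree: B1–B2, B2–B3, B2–B4, B2–B5, B4–B6, B6–B7, B3–B8

The largest bag has 3 vertices, giving width 2; this decomposition certifies tw(G) ≤ 2. For the lower bound, the 3 vertices {0, 6, 8} are pairwise adjacent, and any tree decomposition puts a clique entirely inside one bag — forcing width ≥ 2. The upper and lower bounds meet at 2, so that is the treewidth.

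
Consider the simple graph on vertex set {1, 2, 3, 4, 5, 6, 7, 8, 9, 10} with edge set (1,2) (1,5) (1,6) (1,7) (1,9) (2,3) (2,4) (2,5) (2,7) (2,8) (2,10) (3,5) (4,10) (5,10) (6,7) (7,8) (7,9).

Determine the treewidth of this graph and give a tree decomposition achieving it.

Treewidth 2.
One such decomposition:
Bags: B1 = {2, 7, 8}  B2 = {1, 2, 7}  B3 = {1, 2, 5}  B4 = {2, 3, 5}  B5 = {1, 6, 7}  B6 = {1, 7, 9}  B7 = {2, 5, 10}  B8 = {2, 4, 10}
Tree: B1–B2, B2–B3, B3–B4, B2–B5, B2–B6, B3–B7, B7–B8

The largest bag has 3 vertices, giving width 2; this decomposition certifies tw(G) ≤ 2. For the lower bound, the 3 vertices {1, 7, 9} are pairwise adjacent, and any tree decomposition puts a clique entirely inside one bag — forcing width ≥ 2. Therefore the treewidth is 2.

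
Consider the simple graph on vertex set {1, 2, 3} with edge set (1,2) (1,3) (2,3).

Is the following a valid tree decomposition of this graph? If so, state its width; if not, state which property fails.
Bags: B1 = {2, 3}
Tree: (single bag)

A tree decomposition must satisfy three properties: every vertex lies in some bag; for every edge, both endpoints lie together in some bag; and for every vertex, the bags containing it form a connected subtree. Here vertex 1 appears in no bag, so the decomposition is invalid.

No — vertex 1 appears in no bag.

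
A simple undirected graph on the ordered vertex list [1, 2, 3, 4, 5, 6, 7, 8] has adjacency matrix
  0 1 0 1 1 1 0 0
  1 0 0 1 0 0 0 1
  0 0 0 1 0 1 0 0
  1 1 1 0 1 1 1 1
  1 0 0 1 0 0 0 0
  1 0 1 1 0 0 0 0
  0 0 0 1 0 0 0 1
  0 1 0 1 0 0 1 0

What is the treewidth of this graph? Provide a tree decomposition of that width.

Treewidth 2.
Bags: B1 = {1, 4, 6}  B2 = {1, 2, 4}  B3 = {3, 4, 6}  B4 = {1, 4, 5}  B5 = {2, 4, 8}  B6 = {4, 7, 8}
Tree: B1–B2, B1–B3, B1–B4, B2–B5, B5–B6

Every bag has size at most 3, so the width is 3 − 1 = 2 and tw(G) ≤ 2. For the lower bound, the 3 vertices {2, 4, 8} are pairwise adjacent, and any tree decomposition puts a clique entirely inside one bag — forcing width ≥ 2. Hence tw(G) = 2 exactly.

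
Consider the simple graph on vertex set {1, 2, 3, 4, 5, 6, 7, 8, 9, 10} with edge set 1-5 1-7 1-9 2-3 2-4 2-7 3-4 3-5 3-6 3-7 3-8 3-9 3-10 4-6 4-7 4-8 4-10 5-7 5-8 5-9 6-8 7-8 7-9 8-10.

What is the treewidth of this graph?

A width-3 tree decomposition is:
Bags: B1 = {3, 5, 7, 8}  B2 = {3, 5, 7, 9}  B3 = {3, 4, 7, 8}  B4 = {2, 3, 4, 7}  B5 = {3, 4, 6, 8}  B6 = {3, 4, 8, 10}  B7 = {1, 5, 7, 9}
Tree: B1–B2, B1–B3, B3–B4, B3–B5, B3–B6, B2–B7
The largest bag has 4 vertices, giving width 3; this decomposition certifies tw(G) ≤ 3. Conversely, {1, 5, 7, 9} is a clique of size 4, and the vertices of any clique must share a bag in every tree decomposition; so some bag has ≥ 4 vertices and tw(G) ≥ 3. Combining the bounds, tw(G) = 3.

3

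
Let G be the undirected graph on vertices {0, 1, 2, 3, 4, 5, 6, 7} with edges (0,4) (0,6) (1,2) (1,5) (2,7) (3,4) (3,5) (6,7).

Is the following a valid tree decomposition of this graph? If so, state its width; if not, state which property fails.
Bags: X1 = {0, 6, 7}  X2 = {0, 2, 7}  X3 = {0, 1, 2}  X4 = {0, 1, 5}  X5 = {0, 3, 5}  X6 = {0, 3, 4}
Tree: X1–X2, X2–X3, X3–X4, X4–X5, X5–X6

Yes; width 2.

Vertex coverage: the bags together contain {0, 1, 2, 3, 4, 5, 6, 7}, the full vertex set. Edge coverage: each edge of G has both endpoints in at least one bag. Running intersection: for every vertex, the bags containing it form a connected subtree. All three properties hold, so this is a valid tree decomposition of width max|bag| − 1 = 2, and hence tw(G) ≤ 2.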